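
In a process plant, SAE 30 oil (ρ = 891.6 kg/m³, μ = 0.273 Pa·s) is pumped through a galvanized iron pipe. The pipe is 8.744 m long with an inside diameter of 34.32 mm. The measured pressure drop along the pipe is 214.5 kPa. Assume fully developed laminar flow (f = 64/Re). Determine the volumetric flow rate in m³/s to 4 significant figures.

Q ≈ 0.003060 m³/s

For laminar flow, f = 64/Re with Re = ρVD/μ, so Darcy-Weisbach reduces to ΔP = 32μLV/D². Solving for V: V = ΔP·D²/(32μL) = 2.145e+05·(0.03432)²/(32·0.273·8.744) = 3.307 m/s.
Check: Re = ρVD/μ = 891.6·3.307·0.03432/0.273 = 370.7 < 2300, so the laminar assumption holds.
Q = V·A = 3.307·(π/4·0.03432²) = 0.00306 m³/s = 0.003060 m³/s.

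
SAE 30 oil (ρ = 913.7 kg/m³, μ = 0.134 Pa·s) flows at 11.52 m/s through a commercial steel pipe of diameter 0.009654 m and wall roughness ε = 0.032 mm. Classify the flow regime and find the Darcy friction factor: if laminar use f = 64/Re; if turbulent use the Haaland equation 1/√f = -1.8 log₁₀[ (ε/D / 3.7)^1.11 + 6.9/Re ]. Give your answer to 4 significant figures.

f ≈ 0.08440

Re = ρVD/μ = 913.7·11.52·0.009654/0.134 = 758.3.
Re < 2300 → laminar, so f = 64/Re = 0.0844 (roughness is irrelevant in laminar flow).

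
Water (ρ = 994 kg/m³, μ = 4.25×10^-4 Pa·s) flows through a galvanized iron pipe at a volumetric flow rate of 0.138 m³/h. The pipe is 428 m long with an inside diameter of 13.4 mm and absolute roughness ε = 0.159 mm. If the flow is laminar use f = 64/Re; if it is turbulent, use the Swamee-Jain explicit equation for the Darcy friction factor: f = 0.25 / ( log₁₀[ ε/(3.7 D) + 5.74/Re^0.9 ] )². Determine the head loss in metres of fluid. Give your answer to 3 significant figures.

h_f ≈ 5.62 m

Q = 0.138 m³/h = 0.138/3600 = 3.833e-05 m³/s.
Cross-sectional area A = πD²/4 = π(0.0134)²/4 = 0.000141 m²; mean velocity V = Q/A = 3.833e-05/0.000141 = 0.2718 m/s.
Reynolds number Re = ρVD/μ = 994 · 0.2718 · 0.0134 / 0.000425 = 8519.
Re > 4000 → turbulent. Relative roughness ε/D = 0.000159/0.0134 = 0.0119. Swamee-Jain: f = 0.25/(log₁₀[0.0119/3.7 + 5.74/8519^0.9])² = 0.25/(log₁₀[0.00321 + 0.00167])² = 0.25/(-2.312)² = 0.04676.
Darcy-Weisbach: ΔP = f(L/D)(ρV²/2) = 0.04676·(428/0.0134)·(994·0.2718²/2) = 0.04676·3.194e+04·36.72 = 5.484e+04 Pa.
Head loss h_f = ΔP/(ρg) = 5.484e+04/(994·9.81) = 5.62 m.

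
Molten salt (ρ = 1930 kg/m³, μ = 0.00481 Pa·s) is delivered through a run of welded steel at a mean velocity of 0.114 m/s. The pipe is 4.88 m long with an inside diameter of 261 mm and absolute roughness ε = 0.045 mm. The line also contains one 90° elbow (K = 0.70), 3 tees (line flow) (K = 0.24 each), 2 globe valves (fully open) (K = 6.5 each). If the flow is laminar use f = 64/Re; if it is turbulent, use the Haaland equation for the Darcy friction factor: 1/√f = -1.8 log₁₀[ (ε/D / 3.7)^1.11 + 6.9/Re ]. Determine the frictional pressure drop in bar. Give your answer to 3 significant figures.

ΔP ≈ 0.00188 bar

Reynolds number Re = ρVD/μ = 1930 · 0.114 · 0.261 / 0.00481 = 1.194e+04.
Re > 4000 → turbulent. Relative roughness ε/D = 4.5e-05/0.261 = 0.000172. Haaland: 1/√f = -1.8 log₁₀[(0.000172/3.7)^1.11 + 6.9/1.194e+04] = -1.8 log₁₀[1.56e-05 + 0.000578] = 5.808, so f = 0.02965.
Total minor-loss coefficient ΣK = 1·0.7 + 3·0.24 + 2·6.5 = 14.4.
ΔP = [f·L/D + ΣK]·(ρV²/2) = [0.02965·4.88/0.261 + 14.4]·(1930·0.114²/2) = [0.5543 + 14.4]·12.54 = 187.8 Pa.
ΔP = 187.8 Pa = 0.00188 bar.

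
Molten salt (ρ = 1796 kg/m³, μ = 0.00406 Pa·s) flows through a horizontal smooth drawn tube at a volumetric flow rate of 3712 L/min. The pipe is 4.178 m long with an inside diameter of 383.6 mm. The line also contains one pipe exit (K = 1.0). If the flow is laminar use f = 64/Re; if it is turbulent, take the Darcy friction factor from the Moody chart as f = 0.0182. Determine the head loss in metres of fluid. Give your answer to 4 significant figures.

h_f ≈ 0.01750 m

Q = 3712 L/min = 3712/60000 = 0.06187 m³/s.
Cross-sectional area A = πD²/4 = π(0.3836)²/4 = 0.1156 m²; mean velocity V = Q/A = 0.06187/0.1156 = 0.5353 m/s.
Reynolds number Re = ρVD/μ = 1796 · 0.5353 · 0.3836 / 0.00406 = 9.084e+04.
Re > 4000 → turbulent; use the Moody-chart value f = 0.0182.
Total minor-loss coefficient ΣK = 1·1 = 1.
ΔP = [f·L/D + ΣK]·(ρV²/2) = [0.0182·4.178/0.3836 + 1]·(1796·0.5353²/2) = [0.1982 + 1]·257.3 = 308.3 Pa.
Head loss h_f = ΔP/(ρg) = 308.3/(1796·9.81) = 0.01750 m.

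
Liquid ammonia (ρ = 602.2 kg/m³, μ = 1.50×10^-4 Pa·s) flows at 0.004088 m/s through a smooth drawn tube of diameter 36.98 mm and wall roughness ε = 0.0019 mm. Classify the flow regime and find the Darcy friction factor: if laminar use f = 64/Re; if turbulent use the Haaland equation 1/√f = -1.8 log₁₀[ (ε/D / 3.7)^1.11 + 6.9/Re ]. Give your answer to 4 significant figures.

Re = ρVD/μ = 602.2·0.004088·0.03698/0.00015 = 606.9.
Re < 2300 → laminar, so f = 64/Re = 0.1055 (roughness is irrelevant in laminar flow).

f ≈ 0.1055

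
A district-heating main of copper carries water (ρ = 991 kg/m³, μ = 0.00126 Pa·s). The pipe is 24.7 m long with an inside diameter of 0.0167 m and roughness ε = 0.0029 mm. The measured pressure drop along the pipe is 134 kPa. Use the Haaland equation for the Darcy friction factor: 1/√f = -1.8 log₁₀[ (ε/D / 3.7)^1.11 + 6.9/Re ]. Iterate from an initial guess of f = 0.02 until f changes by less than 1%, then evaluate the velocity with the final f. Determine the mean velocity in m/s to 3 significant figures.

Rearranging Darcy-Weisbach: V = √(2·ΔP·D/(f·L·ρ)). With ε/D = 2.9e-06/0.0167 = 0.000174, iterate starting from f = 0.02:
  f = 0.02 → V = √(2·1.34e+05·0.0167/(0.02·24.7·991)) = 3.024 m/s; Re = ρVD/μ = 3.971e+04; f → 0.02227
  f = 0.02227 → V = 2.865 m/s; Re = 3.763e+04; f → 0.02253
  f = 0.02253 → V = 2.849 m/s; Re = 3.742e+04; f → 0.02256
Converged (Δf/f < 1%). With the final f = 0.02256: V = √(2·1.34e+05·0.0167/(0.02256·24.7·991)) = 2.847 m/s.

V ≈ 2.85 m/s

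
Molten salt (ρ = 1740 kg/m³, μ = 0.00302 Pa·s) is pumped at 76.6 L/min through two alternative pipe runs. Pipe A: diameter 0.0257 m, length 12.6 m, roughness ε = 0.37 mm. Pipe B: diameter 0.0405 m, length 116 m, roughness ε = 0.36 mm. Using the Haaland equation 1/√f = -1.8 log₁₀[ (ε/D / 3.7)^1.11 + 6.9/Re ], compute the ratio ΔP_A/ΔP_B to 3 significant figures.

Pipe A: V = Q/A = 0.001277/0.0005187 = 2.461 m/s; Re = 3.644e+04; ε/D = 0.0144; Haaland → f = 0.04436; ΔP_A = f(L/D)(ρV²/2) = 1.146e+05 Pa.
Pipe B: V = Q/A = 0.001277/0.001288 = 0.991 m/s; Re = 2.312e+04; ε/D = 0.00889; Haaland → f = 0.03899; ΔP_B = f(L/D)(ρV²/2) = 9.541e+04 Pa.
ΔP_A/ΔP_B = 1.146e+05/9.541e+04 = 1.20.

ΔP_A/ΔP_B ≈ 1.20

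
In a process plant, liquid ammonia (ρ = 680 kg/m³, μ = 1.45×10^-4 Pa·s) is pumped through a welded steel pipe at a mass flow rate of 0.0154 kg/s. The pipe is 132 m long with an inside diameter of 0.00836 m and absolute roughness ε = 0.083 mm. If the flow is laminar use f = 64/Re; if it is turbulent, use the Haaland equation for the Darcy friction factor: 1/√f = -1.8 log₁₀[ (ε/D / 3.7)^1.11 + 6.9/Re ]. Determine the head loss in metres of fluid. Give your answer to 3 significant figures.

A = πD²/4 = π(0.00836)²/4 = 5.489e-05 m²; mean velocity V = ṁ/(ρA) = 0.0154/(680 · 5.489e-05) = 0.4126 m/s.
Reynolds number Re = ρVD/μ = 680 · 0.4126 · 0.00836 / 0.000145 = 1.618e+04.
Re > 4000 → turbulent. Relative roughness ε/D = 8.3e-05/0.00836 = 0.00993. Haaland: 1/√f = -1.8 log₁₀[(0.00993/3.7)^1.11 + 6.9/1.618e+04] = -1.8 log₁₀[0.0014 + 0.000427] = 4.929, so f = 0.04115.
Darcy-Weisbach: ΔP = f(L/D)(ρV²/2) = 0.04115·(132/0.00836)·(680·0.4126²/2) = 0.04115·1.579e+04·57.88 = 3.761e+04 Pa.
Head loss h_f = ΔP/(ρg) = 3.761e+04/(680·9.81) = 5.64 m.

h_f ≈ 5.64 m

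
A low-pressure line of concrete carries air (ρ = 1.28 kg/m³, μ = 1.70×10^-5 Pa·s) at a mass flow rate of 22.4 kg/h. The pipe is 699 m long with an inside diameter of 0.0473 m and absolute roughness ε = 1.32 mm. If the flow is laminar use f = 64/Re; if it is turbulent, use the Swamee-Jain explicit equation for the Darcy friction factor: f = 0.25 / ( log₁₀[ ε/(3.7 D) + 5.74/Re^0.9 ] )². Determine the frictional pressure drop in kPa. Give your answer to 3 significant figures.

ΔP ≈ 4.32 kPa

ṁ = 22.4 kg/h = 22.4/3600 = 0.006222 kg/s.
A = πD²/4 = π(0.0473)²/4 = 0.001757 m²; mean velocity V = ṁ/(ρA) = 0.006222/(1.28 · 0.001757) = 2.766 m/s.
Reynolds number Re = ρVD/μ = 1.28 · 2.766 · 0.0473 / 1.7e-05 = 9852.
Re > 4000 → turbulent. Relative roughness ε/D = 0.00132/0.0473 = 0.0279. Swamee-Jain: f = 0.25/(log₁₀[0.0279/3.7 + 5.74/9852^0.9])² = 0.25/(log₁₀[0.00754 + 0.00146])² = 0.25/(-2.046)² = 0.05975.
Darcy-Weisbach: ΔP = f(L/D)(ρV²/2) = 0.05975·(699/0.0473)·(1.28·2.766²/2) = 0.05975·1.478e+04·4.898 = 4325 Pa.
ΔP = 4325 Pa = 4.32 kPa.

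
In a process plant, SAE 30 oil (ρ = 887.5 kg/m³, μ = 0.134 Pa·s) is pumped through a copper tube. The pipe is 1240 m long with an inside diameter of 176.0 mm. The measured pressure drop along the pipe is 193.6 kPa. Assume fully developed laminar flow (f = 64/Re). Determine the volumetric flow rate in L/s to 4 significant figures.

For laminar flow, f = 64/Re with Re = ρVD/μ, so Darcy-Weisbach reduces to ΔP = 32μLV/D². Solving for V: V = ΔP·D²/(32μL) = 1.936e+05·(0.176)²/(32·0.134·1240) = 1.128 m/s.
Check: Re = ρVD/μ = 887.5·1.128·0.176/0.134 = 1315 < 2300, so the laminar assumption holds.
Q = V·A = 1.128·(π/4·0.176²) = 0.02744 m³/s = 27.44 L/s.

Q ≈ 27.44 L/s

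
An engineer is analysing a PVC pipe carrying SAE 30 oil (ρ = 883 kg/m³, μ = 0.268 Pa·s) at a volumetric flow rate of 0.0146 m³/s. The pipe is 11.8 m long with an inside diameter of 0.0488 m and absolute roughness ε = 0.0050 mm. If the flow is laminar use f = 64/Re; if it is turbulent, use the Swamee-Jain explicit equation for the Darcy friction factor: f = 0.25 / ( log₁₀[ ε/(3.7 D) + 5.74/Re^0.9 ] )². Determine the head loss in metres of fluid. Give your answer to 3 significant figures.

Cross-sectional area A = πD²/4 = π(0.0488)²/4 = 0.00187 m²; mean velocity V = Q/A = 0.0146/0.00187 = 7.806 m/s.
Reynolds number Re = ρVD/μ = 883 · 7.806 · 0.0488 / 0.268 = 1255.
Re < 2300 → laminar flow, so f = 64/Re = 64/1255 = 0.05099 (the turbulent correlation is not needed).
Darcy-Weisbach: ΔP = f(L/D)(ρV²/2) = 0.05099·(11.8/0.0488)·(883·7.806²/2) = 0.05099·241.8·2.69e+04 = 3.317e+05 Pa.
Head loss h_f = ΔP/(ρg) = 3.317e+05/(883·9.81) = 38.3 m.

h_f ≈ 38.3 m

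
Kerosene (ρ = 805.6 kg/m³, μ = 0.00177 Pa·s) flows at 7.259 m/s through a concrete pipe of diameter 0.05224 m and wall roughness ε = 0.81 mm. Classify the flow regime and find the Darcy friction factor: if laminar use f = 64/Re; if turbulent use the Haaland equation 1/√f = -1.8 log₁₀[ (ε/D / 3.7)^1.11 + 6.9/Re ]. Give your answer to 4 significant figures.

f ≈ 0.04456

Re = ρVD/μ = 805.6·7.259·0.05224/0.00177 = 1.726e+05.
Re > 4000 → turbulent. ε/D = 0.00081/0.05224 = 0.0155; Haaland: 1/√f = -1.8 log₁₀[0.00229 + 4e-05] = 4.737, so f = 0.04456.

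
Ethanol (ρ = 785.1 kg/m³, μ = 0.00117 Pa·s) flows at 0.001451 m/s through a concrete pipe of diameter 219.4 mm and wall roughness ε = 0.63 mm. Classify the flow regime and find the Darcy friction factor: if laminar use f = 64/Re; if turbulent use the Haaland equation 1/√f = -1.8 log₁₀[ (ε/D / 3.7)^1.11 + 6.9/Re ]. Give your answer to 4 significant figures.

f ≈ 0.2996

Re = ρVD/μ = 785.1·0.001451·0.2194/0.00117 = 213.6.
Re < 2300 → laminar, so f = 64/Re = 0.2996 (roughness is irrelevant in laminar flow).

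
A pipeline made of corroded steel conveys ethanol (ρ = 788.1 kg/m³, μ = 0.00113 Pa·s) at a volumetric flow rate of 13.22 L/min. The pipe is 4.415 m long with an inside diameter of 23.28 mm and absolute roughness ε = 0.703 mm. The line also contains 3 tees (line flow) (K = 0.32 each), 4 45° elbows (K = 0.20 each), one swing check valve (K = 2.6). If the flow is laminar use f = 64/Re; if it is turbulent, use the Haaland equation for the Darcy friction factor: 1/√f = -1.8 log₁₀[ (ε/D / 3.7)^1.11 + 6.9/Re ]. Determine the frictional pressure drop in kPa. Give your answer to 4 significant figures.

ΔP ≈ 1.682 kPa

Q = 13.22 L/min = 13.22/60000 = 0.0002203 m³/s.
Cross-sectional area A = πD²/4 = π(0.02328)²/4 = 0.0004257 m²; mean velocity V = Q/A = 0.0002203/0.0004257 = 0.5176 m/s.
Reynolds number Re = ρVD/μ = 788.1 · 0.5176 · 0.02328 / 0.00113 = 8404.
Re > 4000 → turbulent. Relative roughness ε/D = 0.000703/0.02328 = 0.0302. Haaland: 1/√f = -1.8 log₁₀[(0.0302/3.7)^1.11 + 6.9/8404] = -1.8 log₁₀[0.00481 + 0.000821] = 4.049, so f = 0.06099.
Total minor-loss coefficient ΣK = 3·0.32 + 4·0.2 + 1·2.6 = 4.36.
ΔP = [f·L/D + ΣK]·(ρV²/2) = [0.06099·4.415/0.02328 + 4.36]·(788.1·0.5176²/2) = [11.57 + 4.36]·105.6 = 1682 Pa.
ΔP = 1682 Pa = 1.682 kPa.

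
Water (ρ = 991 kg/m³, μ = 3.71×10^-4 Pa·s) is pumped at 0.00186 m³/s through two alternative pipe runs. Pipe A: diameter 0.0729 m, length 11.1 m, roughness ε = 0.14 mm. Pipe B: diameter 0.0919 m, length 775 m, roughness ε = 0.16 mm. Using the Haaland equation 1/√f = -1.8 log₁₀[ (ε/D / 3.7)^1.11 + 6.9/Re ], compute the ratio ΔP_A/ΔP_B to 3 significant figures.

Pipe A: V = Q/A = 0.00186/0.004174 = 0.4456 m/s; Re = 8.678e+04; ε/D = 0.00192; Haaland → f = 0.02498; ΔP_A = f(L/D)(ρV²/2) = 374.2 Pa.
Pipe B: V = Q/A = 0.00186/0.006633 = 0.2804 m/s; Re = 6.883e+04; ε/D = 0.00174; Haaland → f = 0.02493; ΔP_B = f(L/D)(ρV²/2) = 8190 Pa.
ΔP_A/ΔP_B = 374.2/8190 = 0.0457.

ΔP_A/ΔP_B ≈ 0.0457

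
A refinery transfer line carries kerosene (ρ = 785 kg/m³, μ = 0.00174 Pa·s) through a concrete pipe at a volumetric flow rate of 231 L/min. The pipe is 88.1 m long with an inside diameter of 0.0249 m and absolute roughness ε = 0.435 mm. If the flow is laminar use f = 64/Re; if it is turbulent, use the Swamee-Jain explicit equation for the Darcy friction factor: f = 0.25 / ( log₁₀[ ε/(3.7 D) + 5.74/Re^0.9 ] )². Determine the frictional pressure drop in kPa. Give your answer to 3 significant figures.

Q = 231 L/min = 231/60000 = 0.00385 m³/s.
Cross-sectional area A = πD²/4 = π(0.0249)²/4 = 0.000487 m²; mean velocity V = Q/A = 0.00385/0.000487 = 7.906 m/s.
Reynolds number Re = ρVD/μ = 785 · 7.906 · 0.0249 / 0.00174 = 8.882e+04.
Re > 4000 → turbulent. Relative roughness ε/D = 0.000435/0.0249 = 0.0175. Swamee-Jain: f = 0.25/(log₁₀[0.0175/3.7 + 5.74/8.882e+04^0.9])² = 0.25/(log₁₀[0.00472 + 0.000202])² = 0.25/(-2.308)² = 0.04694.
Darcy-Weisbach: ΔP = f(L/D)(ρV²/2) = 0.04694·(88.1/0.0249)·(785·7.906²/2) = 0.04694·3538·2.453e+04 = 4.075e+06 Pa.
ΔP = 4.075e+06 Pa = 4080 kPa.

ΔP ≈ 4080 kPa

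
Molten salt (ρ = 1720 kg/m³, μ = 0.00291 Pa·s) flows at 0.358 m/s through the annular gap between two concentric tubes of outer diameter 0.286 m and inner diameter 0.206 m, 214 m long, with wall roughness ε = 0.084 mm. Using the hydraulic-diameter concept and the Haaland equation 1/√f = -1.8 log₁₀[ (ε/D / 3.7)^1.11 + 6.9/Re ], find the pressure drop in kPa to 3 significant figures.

Hydraulic diameter D_h = 4A/P = D_o - D_i = 0.286 - 0.206 = 0.08 m.
Re = ρVD_h/μ = 1720·0.358·0.08/0.00291 = 1.693e+04.
ε/D_h = 8.4e-05/0.08 = 0.00105; Haaland gives 1/√f = -1.8 log₁₀[0.000116+0.000408] = 5.906, so f = 0.02866.
ΔP = f(L/D_h)(ρV²/2) = 0.02866·214/0.08·110.2 = 8452 Pa.
ΔP = 8.45 kPa.

ΔP ≈ 8.45 kPa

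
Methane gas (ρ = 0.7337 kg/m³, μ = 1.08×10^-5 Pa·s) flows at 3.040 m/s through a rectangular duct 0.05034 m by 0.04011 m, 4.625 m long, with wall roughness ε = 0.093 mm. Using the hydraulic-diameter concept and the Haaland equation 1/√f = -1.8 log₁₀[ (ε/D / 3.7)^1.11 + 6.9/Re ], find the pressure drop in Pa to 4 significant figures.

Hydraulic diameter D_h = 4A/P = 4·(0.05034·0.04011)/(2·(0.05034+0.04011)) = 0.008077/0.1809 = 0.04465 m.
Re = ρVD_h/μ = 0.7337·3.04·0.04465/1.08e-05 = 9221.
ε/D_h = 9.3e-05/0.04465 = 0.00208; Haaland gives 1/√f = -1.8 log₁₀[0.000247+0.000748] = 5.404, so f = 0.03425.
ΔP = f(L/D_h)(ρV²/2) = 0.03425·4.625/0.04465·3.39 = 12.03 Pa.

ΔP ≈ 12.03 Pa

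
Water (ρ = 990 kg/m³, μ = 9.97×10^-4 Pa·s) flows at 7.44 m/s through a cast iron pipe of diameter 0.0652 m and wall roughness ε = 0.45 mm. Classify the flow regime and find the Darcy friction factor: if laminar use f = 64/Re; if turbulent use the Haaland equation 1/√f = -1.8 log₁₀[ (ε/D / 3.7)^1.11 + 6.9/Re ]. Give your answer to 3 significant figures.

f ≈ 0.0338

Re = ρVD/μ = 990·7.44·0.0652/0.000997 = 4.817e+05.
Re > 4000 → turbulent. ε/D = 0.00045/0.0652 = 0.0069; Haaland: 1/√f = -1.8 log₁₀[0.000934 + 1.43e-05] = 5.441, so f = 0.03378.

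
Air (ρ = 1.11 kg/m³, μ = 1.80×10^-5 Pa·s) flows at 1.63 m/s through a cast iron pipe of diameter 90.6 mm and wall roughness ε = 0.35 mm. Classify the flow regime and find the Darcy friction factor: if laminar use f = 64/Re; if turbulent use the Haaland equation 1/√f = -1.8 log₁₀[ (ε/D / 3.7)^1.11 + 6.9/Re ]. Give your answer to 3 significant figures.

f ≈ 0.0366

Re = ρVD/μ = 1.11·1.63·0.0906/1.8e-05 = 9107.
Re > 4000 → turbulent. ε/D = 0.00035/0.0906 = 0.00386; Haaland: 1/√f = -1.8 log₁₀[0.000491 + 0.000758] = 5.227, so f = 0.03661.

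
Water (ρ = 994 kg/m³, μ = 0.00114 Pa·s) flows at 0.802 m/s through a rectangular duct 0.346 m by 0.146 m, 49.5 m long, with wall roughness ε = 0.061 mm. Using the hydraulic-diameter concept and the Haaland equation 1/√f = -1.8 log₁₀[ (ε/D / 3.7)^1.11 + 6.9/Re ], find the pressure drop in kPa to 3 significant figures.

Hydraulic diameter D_h = 4A/P = 4·(0.346·0.146)/(2·(0.346+0.146)) = 0.2021/0.984 = 0.2053 m.
Re = ρVD_h/μ = 994·0.802·0.2053/0.00114 = 1.436e+05.
ε/D_h = 6.1e-05/0.2053 = 0.000297; Haaland gives 1/√f = -1.8 log₁₀[2.85e-05+4.81e-05] = 7.409, so f = 0.01822.
ΔP = f(L/D_h)(ρV²/2) = 0.01822·49.5/0.2053·319.7 = 1404 Pa.
ΔP = 1.40 kPa.

ΔP ≈ 1.40 kPa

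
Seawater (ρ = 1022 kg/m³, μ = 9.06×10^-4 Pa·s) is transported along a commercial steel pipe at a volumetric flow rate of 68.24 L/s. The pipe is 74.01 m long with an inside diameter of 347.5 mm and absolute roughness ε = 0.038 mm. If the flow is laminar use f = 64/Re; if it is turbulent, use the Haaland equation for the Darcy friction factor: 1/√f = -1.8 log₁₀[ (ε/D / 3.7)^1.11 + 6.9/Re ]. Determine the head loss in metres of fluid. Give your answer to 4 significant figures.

h_f ≈ 0.08679 m

Q = 68.24 L/s = 68.24/1000 = 0.06824 m³/s.
Cross-sectional area A = πD²/4 = π(0.3475)²/4 = 0.09484 m²; mean velocity V = Q/A = 0.06824/0.09484 = 0.7195 m/s.
Reynolds number Re = ρVD/μ = 1022 · 0.7195 · 0.3475 / 0.000906 = 2.82e+05.
Re > 4000 → turbulent. Relative roughness ε/D = 3.8e-05/0.3475 = 0.000109. Haaland: 1/√f = -1.8 log₁₀[(0.000109/3.7)^1.11 + 6.9/2.82e+05] = -1.8 log₁₀[9.38e-06 + 2.45e-05] = 8.047, so f = 0.01544.
Darcy-Weisbach: ΔP = f(L/D)(ρV²/2) = 0.01544·(74.01/0.3475)·(1022·0.7195²/2) = 0.01544·213·264.5 = 870.1 Pa.
Head loss h_f = ΔP/(ρg) = 870.1/(1022·9.81) = 0.08679 m.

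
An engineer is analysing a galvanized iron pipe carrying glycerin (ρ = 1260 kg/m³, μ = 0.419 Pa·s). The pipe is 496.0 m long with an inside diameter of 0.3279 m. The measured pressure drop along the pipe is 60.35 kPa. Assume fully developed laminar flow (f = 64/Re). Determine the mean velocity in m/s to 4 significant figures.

For laminar flow, f = 64/Re with Re = ρVD/μ, so Darcy-Weisbach reduces to ΔP = 32μLV/D². Solving for V: V = ΔP·D²/(32μL) = 6.035e+04·(0.3279)²/(32·0.419·496) = 0.9757 m/s.
Check: Re = ρVD/μ = 1260·0.9757·0.3279/0.419 = 962.1 < 2300, so the laminar assumption holds.

V ≈ 0.9757 m/s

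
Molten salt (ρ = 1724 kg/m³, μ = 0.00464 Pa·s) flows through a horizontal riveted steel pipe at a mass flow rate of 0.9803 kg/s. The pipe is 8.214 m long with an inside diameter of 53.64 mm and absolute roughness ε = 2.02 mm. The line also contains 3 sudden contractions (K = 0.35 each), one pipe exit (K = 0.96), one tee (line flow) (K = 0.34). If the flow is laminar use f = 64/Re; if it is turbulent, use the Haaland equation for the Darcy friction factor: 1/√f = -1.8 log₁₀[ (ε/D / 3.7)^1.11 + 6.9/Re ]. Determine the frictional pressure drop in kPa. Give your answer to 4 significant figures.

ΔP ≈ 0.7002 kPa

A = πD²/4 = π(0.05364)²/4 = 0.00226 m²; mean velocity V = ṁ/(ρA) = 0.9803/(1724 · 0.00226) = 0.2516 m/s.
Reynolds number Re = ρVD/μ = 1724 · 0.2516 · 0.05364 / 0.00464 = 5015.
Re > 4000 → turbulent. Relative roughness ε/D = 0.00202/0.05364 = 0.0377. Haaland: 1/√f = -1.8 log₁₀[(0.0377/3.7)^1.11 + 6.9/5015] = -1.8 log₁₀[0.00614 + 0.00138] = 3.823, so f = 0.06843.
Total minor-loss coefficient ΣK = 3·0.35 + 1·0.96 + 1·0.34 = 2.35.
ΔP = [f·L/D + ΣK]·(ρV²/2) = [0.06843·8.214/0.05364 + 2.35]·(1724·0.2516²/2) = [10.48 + 2.35]·54.58 = 700.2 Pa.
ΔP = 700.2 Pa = 0.7002 kPa.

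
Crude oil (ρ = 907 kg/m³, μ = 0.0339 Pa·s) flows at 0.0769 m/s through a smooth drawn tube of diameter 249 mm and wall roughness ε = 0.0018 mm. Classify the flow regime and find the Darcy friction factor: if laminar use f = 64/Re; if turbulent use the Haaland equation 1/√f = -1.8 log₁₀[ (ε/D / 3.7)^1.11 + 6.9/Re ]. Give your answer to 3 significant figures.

f ≈ 0.125

Re = ρVD/μ = 907·0.0769·0.249/0.0339 = 512.3.
Re < 2300 → laminar, so f = 64/Re = 0.1249 (roughness is irrelevant in laminar flow).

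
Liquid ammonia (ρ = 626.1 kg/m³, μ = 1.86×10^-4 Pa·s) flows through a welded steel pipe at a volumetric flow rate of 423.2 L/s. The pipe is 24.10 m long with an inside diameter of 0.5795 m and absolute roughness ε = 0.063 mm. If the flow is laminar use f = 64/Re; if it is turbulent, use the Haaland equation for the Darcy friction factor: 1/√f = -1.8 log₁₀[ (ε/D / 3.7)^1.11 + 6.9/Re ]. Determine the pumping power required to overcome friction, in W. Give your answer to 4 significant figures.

Q = 423.2 L/s = 423.2/1000 = 0.4232 m³/s.
Cross-sectional area A = πD²/4 = π(0.5795)²/4 = 0.2638 m²; mean velocity V = Q/A = 0.4232/0.2638 = 1.605 m/s.
Reynolds number Re = ρVD/μ = 626.1 · 1.605 · 0.5795 / 0.000186 = 3.13e+06.
Re > 4000 → turbulent. Relative roughness ε/D = 6.3e-05/0.5795 = 0.000109. Haaland: 1/√f = -1.8 log₁₀[(0.000109/3.7)^1.11 + 6.9/3.13e+06] = -1.8 log₁₀[9.32e-06 + 2.2e-06] = 8.889, so f = 0.01266.
Darcy-Weisbach: ΔP = f(L/D)(ρV²/2) = 0.01266·(24.1/0.5795)·(626.1·1.605²/2) = 0.01266·41.59·806 = 424.2 Pa.
Pumping power P = QΔP = 0.4232·424.2 = 179.53 W = 179.5 W.

P ≈ 179.5 W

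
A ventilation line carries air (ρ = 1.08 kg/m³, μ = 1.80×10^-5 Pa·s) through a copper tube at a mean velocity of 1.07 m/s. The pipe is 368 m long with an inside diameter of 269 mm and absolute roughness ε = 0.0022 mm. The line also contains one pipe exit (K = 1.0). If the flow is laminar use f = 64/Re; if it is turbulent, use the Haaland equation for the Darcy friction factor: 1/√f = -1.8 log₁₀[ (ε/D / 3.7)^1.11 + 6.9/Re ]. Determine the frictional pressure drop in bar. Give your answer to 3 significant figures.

Reynolds number Re = ρVD/μ = 1.08 · 1.07 · 0.269 / 1.8e-05 = 1.727e+04.
Re > 4000 → turbulent. Relative roughness ε/D = 2.2e-06/0.269 = 8.18e-06. Haaland: 1/√f = -1.8 log₁₀[(8.18e-06/3.7)^1.11 + 6.9/1.727e+04] = -1.8 log₁₀[5.28e-07 + 0.0004] = 6.116, so f = 0.02673.
Total minor-loss coefficient ΣK = 1·1 = 1.
ΔP = [f·L/D + ΣK]·(ρV²/2) = [0.02673·368/0.269 + 1]·(1.08·1.07²/2) = [36.57 + 1]·0.6182 = 23.23 Pa.
ΔP = 23.23 Pa = 2.32×10^-4 bar.

ΔP ≈ 2.32×10^-4 bar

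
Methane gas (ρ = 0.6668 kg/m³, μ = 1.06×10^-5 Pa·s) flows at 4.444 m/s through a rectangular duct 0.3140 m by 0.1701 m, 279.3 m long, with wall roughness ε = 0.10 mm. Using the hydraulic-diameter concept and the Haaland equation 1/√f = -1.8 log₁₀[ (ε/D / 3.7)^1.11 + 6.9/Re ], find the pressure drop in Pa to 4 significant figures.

ΔP ≈ 177.8 Pa

Hydraulic diameter D_h = 4A/P = 4·(0.314·0.1701)/(2·(0.314+0.1701)) = 0.2136/0.9682 = 0.2207 m.
Re = ρVD_h/μ = 0.6668·4.444·0.2207/1.06e-05 = 6.169e+04.
ε/D_h = 0.0001/0.2207 = 0.000453; Haaland gives 1/√f = -1.8 log₁₀[4.55e-05+0.000112] = 6.846, so f = 0.02134.
ΔP = f(L/D_h)(ρV²/2) = 0.02134·279.3/0.2207·6.584 = 177.8 Pa.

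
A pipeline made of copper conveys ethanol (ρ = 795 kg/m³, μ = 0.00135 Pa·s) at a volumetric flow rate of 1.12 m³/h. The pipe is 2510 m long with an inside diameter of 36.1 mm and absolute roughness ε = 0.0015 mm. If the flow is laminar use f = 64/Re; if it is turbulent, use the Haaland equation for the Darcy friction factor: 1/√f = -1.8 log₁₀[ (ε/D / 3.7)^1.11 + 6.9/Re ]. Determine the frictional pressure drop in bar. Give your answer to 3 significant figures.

Q = 1.12 m³/h = 1.12/3600 = 0.0003111 m³/s.
Cross-sectional area A = πD²/4 = π(0.0361)²/4 = 0.001024 m²; mean velocity V = Q/A = 0.0003111/0.001024 = 0.304 m/s.
Reynolds number Re = ρVD/μ = 795 · 0.304 · 0.0361 / 0.00135 = 6462.
Re > 4000 → turbulent. Relative roughness ε/D = 1.5e-06/0.0361 = 4.16e-05. Haaland: 1/√f = -1.8 log₁₀[(4.16e-05/3.7)^1.11 + 6.9/6462] = -1.8 log₁₀[3.21e-06 + 0.00107] = 5.346, so f = 0.03499.
Darcy-Weisbach: ΔP = f(L/D)(ρV²/2) = 0.03499·(2510/0.0361)·(795·0.304²/2) = 0.03499·6.953e+04·36.72 = 8.933e+04 Pa.
ΔP = 8.933e+04 Pa = 0.893 bar.

ΔP ≈ 0.893 bar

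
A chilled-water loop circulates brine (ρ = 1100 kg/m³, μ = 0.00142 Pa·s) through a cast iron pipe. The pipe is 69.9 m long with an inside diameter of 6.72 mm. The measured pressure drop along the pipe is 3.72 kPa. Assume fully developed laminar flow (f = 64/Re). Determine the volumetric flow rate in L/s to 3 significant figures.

Q ≈ 0.00188 L/s

For laminar flow, f = 64/Re with Re = ρVD/μ, so Darcy-Weisbach reduces to ΔP = 32μLV/D². Solving for V: V = ΔP·D²/(32μL) = 3720·(0.00672)²/(32·0.00142·69.9) = 0.05289 m/s.
Check: Re = ρVD/μ = 1100·0.05289·0.00672/0.00142 = 275.3 < 2300, so the laminar assumption holds.
Q = V·A = 0.05289·(π/4·0.00672²) = 1.876e-06 m³/s = 0.00188 L/s.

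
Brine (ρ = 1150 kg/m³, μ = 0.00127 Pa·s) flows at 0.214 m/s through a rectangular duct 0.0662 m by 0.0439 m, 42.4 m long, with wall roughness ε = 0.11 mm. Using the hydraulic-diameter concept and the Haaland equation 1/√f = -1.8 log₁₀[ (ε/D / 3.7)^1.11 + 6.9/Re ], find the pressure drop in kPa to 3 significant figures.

ΔP ≈ 0.708 kPa

Hydraulic diameter D_h = 4A/P = 4·(0.0662·0.0439)/(2·(0.0662+0.0439)) = 0.01162/0.2202 = 0.05279 m.
Re = ρVD_h/μ = 1150·0.214·0.05279/0.00127 = 1.023e+04.
ε/D_h = 0.00011/0.05279 = 0.00208; Haaland gives 1/√f = -1.8 log₁₀[0.000247+0.000674] = 5.464, so f = 0.0335.
ΔP = f(L/D_h)(ρV²/2) = 0.0335·42.4/0.05279·26.33 = 708.5 Pa.
ΔP = 0.708 kPa.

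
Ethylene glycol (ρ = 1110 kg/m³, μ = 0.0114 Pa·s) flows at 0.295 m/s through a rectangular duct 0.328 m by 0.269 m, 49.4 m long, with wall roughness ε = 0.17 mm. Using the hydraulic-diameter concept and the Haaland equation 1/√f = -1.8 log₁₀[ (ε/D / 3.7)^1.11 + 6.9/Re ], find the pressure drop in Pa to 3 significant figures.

Hydraulic diameter D_h = 4A/P = 4·(0.328·0.269)/(2·(0.328+0.269)) = 0.3529/1.194 = 0.2956 m.
Re = ρVD_h/μ = 1110·0.295·0.2956/0.0114 = 8490.
ε/D_h = 0.00017/0.2956 = 0.000575; Haaland gives 1/√f = -1.8 log₁₀[5.92e-05+0.000813] = 5.507, so f = 0.03297.
ΔP = f(L/D_h)(ρV²/2) = 0.03297·49.4/0.2956·48.3 = 266.2 Pa.

ΔP ≈ 266 Pa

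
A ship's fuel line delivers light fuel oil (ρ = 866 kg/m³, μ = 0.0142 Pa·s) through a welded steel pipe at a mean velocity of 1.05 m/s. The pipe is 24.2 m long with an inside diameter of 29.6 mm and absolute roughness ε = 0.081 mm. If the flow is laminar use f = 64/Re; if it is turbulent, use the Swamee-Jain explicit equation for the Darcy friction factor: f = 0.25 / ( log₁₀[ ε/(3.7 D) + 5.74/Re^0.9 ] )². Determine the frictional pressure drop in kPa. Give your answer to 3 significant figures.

ΔP ≈ 13.2 kPa

Reynolds number Re = ρVD/μ = 866 · 1.05 · 0.0296 / 0.0142 = 1895.
Re < 2300 → laminar flow, so f = 64/Re = 64/1895 = 0.03377 (the turbulent correlation is not needed).
Darcy-Weisbach: ΔP = f(L/D)(ρV²/2) = 0.03377·(24.2/0.0296)·(866·1.05²/2) = 0.03377·817.6·477.4 = 1.318e+04 Pa.
ΔP = 1.318e+04 Pa = 13.2 kPa.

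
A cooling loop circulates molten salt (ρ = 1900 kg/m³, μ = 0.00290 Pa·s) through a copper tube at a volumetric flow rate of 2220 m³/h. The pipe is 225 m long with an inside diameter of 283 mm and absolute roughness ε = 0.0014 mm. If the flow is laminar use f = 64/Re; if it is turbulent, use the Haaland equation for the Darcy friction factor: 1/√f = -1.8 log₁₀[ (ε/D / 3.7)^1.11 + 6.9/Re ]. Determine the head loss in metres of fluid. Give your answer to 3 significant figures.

h_f ≈ 41.4 m

Q = 2220 m³/h = 2220/3600 = 0.6167 m³/s.
Cross-sectional area A = πD²/4 = π(0.283)²/4 = 0.0629 m²; mean velocity V = Q/A = 0.6167/0.0629 = 9.804 m/s.
Reynolds number Re = ρVD/μ = 1900 · 9.804 · 0.283 / 0.0029 = 1.818e+06.
Re > 4000 → turbulent. Relative roughness ε/D = 1.4e-06/0.283 = 4.95e-06. Haaland: 1/√f = -1.8 log₁₀[(4.95e-06/3.7)^1.11 + 6.9/1.818e+06] = -1.8 log₁₀[3.02e-07 + 3.8e-06] = 9.697, so f = 0.01063.
Darcy-Weisbach: ΔP = f(L/D)(ρV²/2) = 0.01063·(225/0.283)·(1900·9.804²/2) = 0.01063·795.1·9.131e+04 = 7.719e+05 Pa.
Head loss h_f = ΔP/(ρg) = 7.719e+05/(1900·9.81) = 41.4 m.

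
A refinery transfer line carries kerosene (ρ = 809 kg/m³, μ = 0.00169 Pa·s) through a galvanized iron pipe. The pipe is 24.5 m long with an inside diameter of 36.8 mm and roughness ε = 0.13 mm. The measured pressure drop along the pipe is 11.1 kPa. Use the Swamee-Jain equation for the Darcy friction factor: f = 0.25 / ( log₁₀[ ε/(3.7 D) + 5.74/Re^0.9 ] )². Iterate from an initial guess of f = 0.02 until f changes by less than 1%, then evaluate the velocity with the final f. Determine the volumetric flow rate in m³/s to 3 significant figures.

Q ≈ 0.00119 m³/s

Rearranging Darcy-Weisbach: V = √(2·ΔP·D/(f·L·ρ)). With ε/D = 0.00013/0.0368 = 0.00353, iterate starting from f = 0.02:
  f = 0.02 → V = √(2·1.11e+04·0.0368/(0.02·24.5·809)) = 1.436 m/s; Re = ρVD/μ = 2.529e+04; f → 0.03186
  f = 0.03186 → V = 1.137 m/s; Re = 2.004e+04; f → 0.03275
  f = 0.03275 → V = 1.122 m/s; Re = 1.976e+04; f → 0.03281
Converged (Δf/f < 1%). With the final f = 0.03281: V = √(2·1.11e+04·0.0368/(0.03281·24.5·809)) = 1.121 m/s.
Q = V·A = 1.121·(π/4·0.0368²) = 0.001192 m³/s = 0.00119 m³/s.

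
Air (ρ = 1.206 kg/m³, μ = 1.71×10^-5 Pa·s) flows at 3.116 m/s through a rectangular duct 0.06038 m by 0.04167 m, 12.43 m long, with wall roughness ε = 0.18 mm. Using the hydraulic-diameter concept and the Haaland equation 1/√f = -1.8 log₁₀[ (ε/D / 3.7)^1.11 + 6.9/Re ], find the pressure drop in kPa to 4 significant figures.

ΔP ≈ 0.05200 kPa

Hydraulic diameter D_h = 4A/P = 4·(0.06038·0.04167)/(2·(0.06038+0.04167)) = 0.01006/0.2041 = 0.04931 m.
Re = ρVD_h/μ = 1.206·3.116·0.04931/1.71e-05 = 1.084e+04.
ε/D_h = 0.00018/0.04931 = 0.00365; Haaland gives 1/√f = -1.8 log₁₀[0.000461+0.000637] = 5.327, so f = 0.03524.
ΔP = f(L/D_h)(ρV²/2) = 0.03524·12.43/0.04931·5.855 = 52 Pa.
ΔP = 0.05200 kPa.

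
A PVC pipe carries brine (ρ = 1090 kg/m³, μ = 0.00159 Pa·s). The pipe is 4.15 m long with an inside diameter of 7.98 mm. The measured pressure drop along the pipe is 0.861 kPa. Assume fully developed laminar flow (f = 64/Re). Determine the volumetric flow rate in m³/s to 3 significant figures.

For laminar flow, f = 64/Re with Re = ρVD/μ, so Darcy-Weisbach reduces to ΔP = 32μLV/D². Solving for V: V = ΔP·D²/(32μL) = 861·(0.00798)²/(32·0.00159·4.15) = 0.2597 m/s.
Check: Re = ρVD/μ = 1090·0.2597·0.00798/0.00159 = 1421 < 2300, so the laminar assumption holds.
Q = V·A = 0.2597·(π/4·0.00798²) = 1.299e-05 m³/s = 1.30×10^-5 m³/s.

Q ≈ 1.30×10^-5 m³/s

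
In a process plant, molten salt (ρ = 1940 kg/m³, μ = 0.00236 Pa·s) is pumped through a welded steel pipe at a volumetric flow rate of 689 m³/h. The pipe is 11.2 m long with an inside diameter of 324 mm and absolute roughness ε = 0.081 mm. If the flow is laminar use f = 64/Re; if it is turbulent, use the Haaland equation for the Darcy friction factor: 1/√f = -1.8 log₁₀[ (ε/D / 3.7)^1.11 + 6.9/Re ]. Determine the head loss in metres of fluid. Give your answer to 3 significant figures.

Q = 689 m³/h = 689/3600 = 0.1914 m³/s.
Cross-sectional area A = πD²/4 = π(0.324)²/4 = 0.08245 m²; mean velocity V = Q/A = 0.1914/0.08245 = 2.321 m/s.
Reynolds number Re = ρVD/μ = 1940 · 2.321 · 0.324 / 0.00236 = 6.183e+05.
Re > 4000 → turbulent. Relative roughness ε/D = 8.1e-05/0.324 = 0.00025. Haaland: 1/√f = -1.8 log₁₀[(0.00025/3.7)^1.11 + 6.9/6.183e+05] = -1.8 log₁₀[2.35e-05 + 1.12e-05] = 8.028, so f = 0.01551.
Darcy-Weisbach: ΔP = f(L/D)(ρV²/2) = 0.01551·(11.2/0.324)·(1940·2.321²/2) = 0.01551·34.57·5227 = 2803 Pa.
Head loss h_f = ΔP/(ρg) = 2803/(1940·9.81) = 0.147 m.

h_f ≈ 0.147 m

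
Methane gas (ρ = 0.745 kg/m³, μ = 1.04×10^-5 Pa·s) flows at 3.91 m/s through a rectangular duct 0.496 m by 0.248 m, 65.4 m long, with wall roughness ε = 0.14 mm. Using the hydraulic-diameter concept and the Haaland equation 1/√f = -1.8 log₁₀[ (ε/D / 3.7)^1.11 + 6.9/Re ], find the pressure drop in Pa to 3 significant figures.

ΔP ≈ 22.5 Pa

Hydraulic diameter D_h = 4A/P = 4·(0.496·0.248)/(2·(0.496+0.248)) = 0.492/1.488 = 0.3307 m.
Re = ρVD_h/μ = 0.745·3.91·0.3307/1.04e-05 = 9.262e+04.
ε/D_h = 0.00014/0.3307 = 0.000423; Haaland gives 1/√f = -1.8 log₁₀[4.22e-05+7.45e-05] = 7.079, so f = 0.01995.
ΔP = f(L/D_h)(ρV²/2) = 0.01995·65.4/0.3307·5.695 = 22.47 Pa.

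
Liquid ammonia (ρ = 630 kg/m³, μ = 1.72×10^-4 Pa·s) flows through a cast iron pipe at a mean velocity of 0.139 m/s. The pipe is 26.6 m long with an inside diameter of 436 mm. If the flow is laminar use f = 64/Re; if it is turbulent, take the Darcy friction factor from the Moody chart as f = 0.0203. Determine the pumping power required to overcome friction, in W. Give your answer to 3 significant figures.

P ≈ 0.156 W

Reynolds number Re = ρVD/μ = 630 · 0.139 · 0.436 / 0.000172 = 2.22e+05.
Re > 4000 → turbulent; use the Moody-chart value f = 0.0203.
Darcy-Weisbach: ΔP = f(L/D)(ρV²/2) = 0.0203·(26.6/0.436)·(630·0.139²/2) = 0.0203·61.01·6.086 = 7.538 Pa.
Q = V·A = 0.139·0.1493 = 0.02075 m³/s.
Pumping power P = QΔP = 0.02075·7.538 = 0.1564 W = 0.156 W.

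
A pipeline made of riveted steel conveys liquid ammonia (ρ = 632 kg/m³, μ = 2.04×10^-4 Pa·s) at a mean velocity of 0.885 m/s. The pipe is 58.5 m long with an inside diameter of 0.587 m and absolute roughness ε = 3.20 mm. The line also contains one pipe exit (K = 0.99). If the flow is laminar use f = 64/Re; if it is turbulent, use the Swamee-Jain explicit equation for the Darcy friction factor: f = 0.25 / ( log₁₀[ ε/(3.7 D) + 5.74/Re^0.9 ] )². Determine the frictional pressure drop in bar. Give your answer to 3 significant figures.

ΔP ≈ 0.0102 bar

Reynolds number Re = ρVD/μ = 632 · 0.885 · 0.587 / 0.000204 = 1.609e+06.
Re > 4000 → turbulent. Relative roughness ε/D = 0.0032/0.587 = 0.00545. Swamee-Jain: f = 0.25/(log₁₀[0.00545/3.7 + 5.74/1.609e+06^0.9])² = 0.25/(log₁₀[0.00147 + 1.49e-05])² = 0.25/(-2.827)² = 0.03127.
Total minor-loss coefficient ΣK = 1·0.99 = 0.99.
ΔP = [f·L/D + ΣK]·(ρV²/2) = [0.03127·58.5/0.587 + 0.99]·(632·0.885²/2) = [3.117 + 0.99]·247.5 = 1016 Pa.
ΔP = 1016 Pa = 0.0102 bar.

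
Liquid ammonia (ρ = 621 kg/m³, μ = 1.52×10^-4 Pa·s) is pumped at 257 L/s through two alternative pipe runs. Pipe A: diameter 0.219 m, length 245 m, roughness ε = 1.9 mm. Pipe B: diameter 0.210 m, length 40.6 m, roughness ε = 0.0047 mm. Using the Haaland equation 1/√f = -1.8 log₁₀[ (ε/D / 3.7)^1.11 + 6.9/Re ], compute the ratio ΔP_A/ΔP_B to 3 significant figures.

ΔP_A/ΔP_B ≈ 17.8

Pipe A: V = Q/A = 0.257/0.03767 = 6.823 m/s; Re = 6.104e+06; ε/D = 0.00868; Haaland → f = 0.03623; ΔP_A = f(L/D)(ρV²/2) = 5.858e+05 Pa.
Pipe B: V = Q/A = 0.257/0.03464 = 7.42 m/s; Re = 6.366e+06; ε/D = 2.24e-05; Haaland → f = 0.009951; ΔP_B = f(L/D)(ρV²/2) = 3.289e+04 Pa.
ΔP_A/ΔP_B = 5.858e+05/3.289e+04 = 17.8.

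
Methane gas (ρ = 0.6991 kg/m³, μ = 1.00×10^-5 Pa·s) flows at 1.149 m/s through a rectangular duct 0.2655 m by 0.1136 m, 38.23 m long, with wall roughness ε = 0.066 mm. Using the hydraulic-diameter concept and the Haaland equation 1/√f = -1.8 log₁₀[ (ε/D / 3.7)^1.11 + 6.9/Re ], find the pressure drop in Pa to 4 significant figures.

ΔP ≈ 3.268 Pa

Hydraulic diameter D_h = 4A/P = 4·(0.2655·0.1136)/(2·(0.2655+0.1136)) = 0.1206/0.7582 = 0.1591 m.
Re = ρVD_h/μ = 0.6991·1.149·0.1591/1e-05 = 1.278e+04.
ε/D_h = 6.6e-05/0.1591 = 0.000415; Haaland gives 1/√f = -1.8 log₁₀[4.12e-05+0.00054] = 5.824, so f = 0.02948.
ΔP = f(L/D_h)(ρV²/2) = 0.02948·38.23/0.1591·0.4615 = 3.268 Pa.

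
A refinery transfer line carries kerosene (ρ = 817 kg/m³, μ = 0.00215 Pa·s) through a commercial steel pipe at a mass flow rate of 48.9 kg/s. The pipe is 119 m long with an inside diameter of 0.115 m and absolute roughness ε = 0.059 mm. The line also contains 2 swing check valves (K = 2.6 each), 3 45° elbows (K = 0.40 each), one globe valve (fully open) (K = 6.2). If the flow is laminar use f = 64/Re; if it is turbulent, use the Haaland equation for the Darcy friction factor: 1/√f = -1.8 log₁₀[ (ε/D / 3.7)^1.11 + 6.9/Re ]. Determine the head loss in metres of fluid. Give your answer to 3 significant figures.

h_f ≈ 53.5 m

A = πD²/4 = π(0.115)²/4 = 0.01039 m²; mean velocity V = ṁ/(ρA) = 48.9/(817 · 0.01039) = 5.762 m/s.
Reynolds number Re = ρVD/μ = 817 · 5.762 · 0.115 / 0.00215 = 2.518e+05.
Re > 4000 → turbulent. Relative roughness ε/D = 5.9e-05/0.115 = 0.000513. Haaland: 1/√f = -1.8 log₁₀[(0.000513/3.7)^1.11 + 6.9/2.518e+05] = -1.8 log₁₀[5.22e-05 + 2.74e-05] = 7.378, so f = 0.01837.
Total minor-loss coefficient ΣK = 2·2.6 + 3·0.4 + 1·6.2 = 12.6.
ΔP = [f·L/D + ΣK]·(ρV²/2) = [0.01837·119/0.115 + 12.6]·(817·5.762²/2) = [19.01 + 12.6]·1.356e+04 = 4.287e+05 Pa.
Head loss h_f = ΔP/(ρg) = 4.287e+05/(817·9.81) = 53.5 m.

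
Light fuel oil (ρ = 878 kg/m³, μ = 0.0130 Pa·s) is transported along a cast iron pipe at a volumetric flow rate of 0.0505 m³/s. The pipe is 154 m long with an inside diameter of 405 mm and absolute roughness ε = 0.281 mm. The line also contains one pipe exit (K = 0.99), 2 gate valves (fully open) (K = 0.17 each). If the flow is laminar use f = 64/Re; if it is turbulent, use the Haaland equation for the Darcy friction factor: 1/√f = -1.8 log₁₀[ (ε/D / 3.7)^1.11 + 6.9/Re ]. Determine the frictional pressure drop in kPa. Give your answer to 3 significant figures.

ΔP ≈ 0.890 kPa

Cross-sectional area A = πD²/4 = π(0.405)²/4 = 0.1288 m²; mean velocity V = Q/A = 0.0505/0.1288 = 0.392 m/s.
Reynolds number Re = ρVD/μ = 878 · 0.392 · 0.405 / 0.013 = 1.072e+04.
Re > 4000 → turbulent. Relative roughness ε/D = 0.000281/0.405 = 0.000694. Haaland: 1/√f = -1.8 log₁₀[(0.000694/3.7)^1.11 + 6.9/1.072e+04] = -1.8 log₁₀[7.3e-05 + 0.000644] = 5.661, so f = 0.03121.
Total minor-loss coefficient ΣK = 1·0.99 + 2·0.17 = 1.33.
ΔP = [f·L/D + ΣK]·(ρV²/2) = [0.03121·154/0.405 + 1.33]·(878·0.392²/2) = [11.87 + 1.33]·67.46 = 890.3 Pa.
ΔP = 890.3 Pa = 0.890 kPa.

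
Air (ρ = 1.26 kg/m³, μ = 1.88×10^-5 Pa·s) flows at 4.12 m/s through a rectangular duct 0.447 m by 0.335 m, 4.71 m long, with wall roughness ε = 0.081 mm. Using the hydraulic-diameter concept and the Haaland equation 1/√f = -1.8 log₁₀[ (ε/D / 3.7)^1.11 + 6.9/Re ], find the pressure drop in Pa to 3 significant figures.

ΔP ≈ 2.45 Pa

Hydraulic diameter D_h = 4A/P = 4·(0.447·0.335)/(2·(0.447+0.335)) = 0.599/1.564 = 0.383 m.
Re = ρVD_h/μ = 1.26·4.12·0.383/1.88e-05 = 1.058e+05.
ε/D_h = 8.1e-05/0.383 = 0.000211; Haaland gives 1/√f = -1.8 log₁₀[1.95e-05+6.52e-05] = 7.329, so f = 0.01862.
ΔP = f(L/D_h)(ρV²/2) = 0.01862·4.71/0.383·10.69 = 2.448 Pa.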